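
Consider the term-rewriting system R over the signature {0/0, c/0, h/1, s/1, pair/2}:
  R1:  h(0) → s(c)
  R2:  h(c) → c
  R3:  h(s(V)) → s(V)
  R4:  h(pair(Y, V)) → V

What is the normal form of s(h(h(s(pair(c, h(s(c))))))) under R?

s(s(pair(c, s(c))))

1. s(h(h(s(pair(c, h(s(c)))))))  →  s(h(s(pair(c, h(s(c))))))   [R3 at 1.1]
2. s(h(s(pair(c, h(s(c))))))  →  s(s(pair(c, h(s(c)))))   [R3 at 1]
3. s(s(pair(c, h(s(c)))))  →  s(s(pair(c, s(c))))   [R3 at 1.1.2]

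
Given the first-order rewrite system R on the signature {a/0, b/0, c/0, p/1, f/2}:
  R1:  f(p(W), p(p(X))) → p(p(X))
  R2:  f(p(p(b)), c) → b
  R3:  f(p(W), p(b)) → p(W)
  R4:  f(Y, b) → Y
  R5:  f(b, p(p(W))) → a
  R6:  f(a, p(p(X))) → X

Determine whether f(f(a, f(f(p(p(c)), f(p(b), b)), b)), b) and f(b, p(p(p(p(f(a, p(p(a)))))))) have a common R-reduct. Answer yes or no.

no — NF(t₁) = c, NF(t₂) = a

Reduce t₁ = f(f(a, f(f(p(p(c)), f(p(b), b)), b)), b):
1. f(f(a, f(f(p(p(c)), f(p(b), b)), b)), b)  →  f(a, f(f(p(p(c)), f(p(b), b)), b))   [R4 at ε]
2. f(a, f(f(p(p(c)), f(p(b), b)), b))  →  f(a, f(p(p(c)), f(p(b), b)))   [R4 at 2]
3. f(a, f(p(p(c)), f(p(b), b)))  →  f(a, f(p(p(c)), p(b)))   [R4 at 2.2]
4. f(a, f(p(p(c)), p(b)))  →  f(a, p(p(c)))   [R3 at 2]
5. f(a, p(p(c)))  →  c   [R6 at ε]

Reduce t₂ = f(b, p(p(p(p(f(a, p(p(a)))))))):
1. f(b, p(p(p(p(f(a, p(p(a))))))))  →  a   [R5 at ε]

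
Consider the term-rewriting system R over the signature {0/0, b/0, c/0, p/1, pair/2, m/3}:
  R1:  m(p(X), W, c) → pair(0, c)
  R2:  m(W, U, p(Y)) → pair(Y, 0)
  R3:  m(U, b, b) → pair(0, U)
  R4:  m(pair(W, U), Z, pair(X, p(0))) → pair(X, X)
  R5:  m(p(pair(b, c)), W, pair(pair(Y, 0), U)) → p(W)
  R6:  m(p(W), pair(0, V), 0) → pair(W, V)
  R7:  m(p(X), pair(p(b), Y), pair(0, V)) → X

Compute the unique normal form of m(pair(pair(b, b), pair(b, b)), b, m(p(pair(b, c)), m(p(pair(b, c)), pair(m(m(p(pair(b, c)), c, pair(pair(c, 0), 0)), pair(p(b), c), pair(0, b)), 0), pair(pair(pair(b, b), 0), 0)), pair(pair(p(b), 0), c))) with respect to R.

1. m(pair(pair(b, b), pair(b, b)), b, m(p(pair(b, c)), m(p(pair(b, c)), pair(m(m(p(pair(b, c)), c, pair(pair(c, 0), 0)), pair(p(b), c), pair(0, b)), 0), pair(pair(pair(b, b), 0), 0)), pair(pair(p(b), 0), c)))  →  m(pair(pair(b, b), pair(b, b)), b, p(m(p(pair(b, c)), pair(m(m(p(pair(b, c)), c, pair(pair(c, 0), 0)), pair(p(b), c), pair(0, b)), 0), pair(pair(pair(b, b), 0), 0))))   [R5 at 3]
2. m(pair(pair(b, b), pair(b, b)), b, p(m(p(pair(b, c)), pair(m(m(p(pair(b, c)), c, pair(pair(c, 0), 0)), pair(p(b), c), pair(0, b)), 0), pair(pair(pair(b, b), 0), 0))))  →  pair(m(p(pair(b, c)), pair(m(m(p(pair(b, c)), c, pair(pair(c, 0), 0)), pair(p(b), c), pair(0, b)), 0), pair(pair(pair(b, b), 0), 0)), 0)   [R2 at ε]
3. pair(m(p(pair(b, c)), pair(m(m(p(pair(b, c)), c, pair(pair(c, 0), 0)), pair(p(b), c), pair(0, b)), 0), pair(pair(pair(b, b), 0), 0)), 0)  →  pair(p(pair(m(m(p(pair(b, c)), c, pair(pair(c, 0), 0)), pair(p(b), c), pair(0, b)), 0)), 0)   [R5 at 1]
4. pair(p(pair(m(m(p(pair(b, c)), c, pair(pair(c, 0), 0)), pair(p(b), c), pair(0, b)), 0)), 0)  →  pair(p(pair(m(p(c), pair(p(b), c), pair(0, b)), 0)), 0)   [R5 at 1.1.1.1]
5. pair(p(pair(m(p(c), pair(p(b), c), pair(0, b)), 0)), 0)  →  pair(p(pair(c, 0)), 0)   [R7 at 1.1.1]

pair(p(pair(c, 0)), 0)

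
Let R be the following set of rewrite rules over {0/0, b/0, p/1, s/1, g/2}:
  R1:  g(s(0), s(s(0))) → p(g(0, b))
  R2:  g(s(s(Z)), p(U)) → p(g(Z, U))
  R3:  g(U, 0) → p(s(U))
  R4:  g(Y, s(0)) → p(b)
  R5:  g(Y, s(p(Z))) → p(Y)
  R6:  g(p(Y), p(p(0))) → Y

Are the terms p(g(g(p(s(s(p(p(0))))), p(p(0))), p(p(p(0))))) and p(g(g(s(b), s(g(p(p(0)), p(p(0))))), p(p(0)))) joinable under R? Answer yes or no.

Reduce t₁ = p(g(g(p(s(s(p(p(0))))), p(p(0))), p(p(p(0))))):
1. p(g(g(p(s(s(p(p(0))))), p(p(0))), p(p(p(0)))))  →  p(g(s(s(p(p(0)))), p(p(p(0)))))   [R6 at 1.1]
2. p(g(s(s(p(p(0)))), p(p(p(0)))))  →  p(p(g(p(p(0)), p(p(0)))))   [R2 at 1]
3. p(p(g(p(p(0)), p(p(0)))))  →  p(p(p(0)))   [R6 at 1.1]

Reduce t₂ = p(g(g(s(b), s(g(p(p(0)), p(p(0))))), p(p(0)))):
1. p(g(g(s(b), s(g(p(p(0)), p(p(0))))), p(p(0))))  →  p(g(g(s(b), s(p(0))), p(p(0))))   [R6 at 1.1.2.1]
2. p(g(g(s(b), s(p(0))), p(p(0))))  →  p(g(p(s(b)), p(p(0))))   [R5 at 1.1]
3. p(g(p(s(b)), p(p(0))))  →  p(s(b))   [R6 at 1]

no — NF(t₁) = p(p(p(0))), NF(t₂) = p(s(b))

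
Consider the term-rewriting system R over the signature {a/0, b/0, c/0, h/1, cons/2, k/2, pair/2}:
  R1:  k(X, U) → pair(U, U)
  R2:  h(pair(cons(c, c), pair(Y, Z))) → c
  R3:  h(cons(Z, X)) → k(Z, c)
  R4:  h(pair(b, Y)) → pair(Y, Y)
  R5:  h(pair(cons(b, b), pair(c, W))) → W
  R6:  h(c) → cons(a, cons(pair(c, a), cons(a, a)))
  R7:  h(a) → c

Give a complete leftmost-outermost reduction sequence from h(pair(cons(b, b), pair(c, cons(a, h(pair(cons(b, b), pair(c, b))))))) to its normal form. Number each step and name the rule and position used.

1. h(pair(cons(b, b), pair(c, cons(a, h(pair(cons(b, b), pair(c, b)))))))  →  cons(a, h(pair(cons(b, b), pair(c, b))))   [R5 at ε]
2. cons(a, h(pair(cons(b, b), pair(c, b))))  →  cons(a, b)   [R5 at 2]

cons(a, b)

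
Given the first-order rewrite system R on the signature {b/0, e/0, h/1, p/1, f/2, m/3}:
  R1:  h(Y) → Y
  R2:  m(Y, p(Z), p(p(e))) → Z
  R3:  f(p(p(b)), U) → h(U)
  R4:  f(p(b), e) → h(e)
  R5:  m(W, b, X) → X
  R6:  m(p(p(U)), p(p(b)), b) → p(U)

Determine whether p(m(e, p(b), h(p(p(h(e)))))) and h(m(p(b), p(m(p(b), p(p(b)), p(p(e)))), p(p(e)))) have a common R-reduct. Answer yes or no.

yes — NF(t₁) = p(b), NF(t₂) = p(b)

Reduce t₁ = p(m(e, p(b), h(p(p(h(e)))))):
1. p(m(e, p(b), h(p(p(h(e))))))  →  p(m(e, p(b), p(p(h(e)))))   [R1 at 1.3]
2. p(m(e, p(b), p(p(h(e)))))  →  p(m(e, p(b), p(p(e))))   [R1 at 1.3.1.1]
3. p(m(e, p(b), p(p(e))))  →  p(b)   [R2 at 1]

Reduce t₂ = h(m(p(b), p(m(p(b), p(p(b)), p(p(e)))), p(p(e)))):
1. h(m(p(b), p(m(p(b), p(p(b)), p(p(e)))), p(p(e))))  →  m(p(b), p(m(p(b), p(p(b)), p(p(e)))), p(p(e)))   [R1 at ε]
2. m(p(b), p(m(p(b), p(p(b)), p(p(e)))), p(p(e)))  →  m(p(b), p(p(b)), p(p(e)))   [R2 at ε]
3. m(p(b), p(p(b)), p(p(e)))  →  p(b)   [R2 at ε]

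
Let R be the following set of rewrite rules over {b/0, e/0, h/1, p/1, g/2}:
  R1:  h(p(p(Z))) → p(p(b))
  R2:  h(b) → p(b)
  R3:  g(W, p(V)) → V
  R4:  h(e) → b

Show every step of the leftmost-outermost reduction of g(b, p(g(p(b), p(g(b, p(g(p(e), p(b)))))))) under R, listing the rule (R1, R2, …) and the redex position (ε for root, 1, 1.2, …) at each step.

b

1. g(b, p(g(p(b), p(g(b, p(g(p(e), p(b))))))))  →  g(p(b), p(g(b, p(g(p(e), p(b))))))   [R3 at ε]
2. g(p(b), p(g(b, p(g(p(e), p(b))))))  →  g(b, p(g(p(e), p(b))))   [R3 at ε]
3. g(b, p(g(p(e), p(b))))  →  g(p(e), p(b))   [R3 at ε]
4. g(p(e), p(b))  →  b   [R3 at ε]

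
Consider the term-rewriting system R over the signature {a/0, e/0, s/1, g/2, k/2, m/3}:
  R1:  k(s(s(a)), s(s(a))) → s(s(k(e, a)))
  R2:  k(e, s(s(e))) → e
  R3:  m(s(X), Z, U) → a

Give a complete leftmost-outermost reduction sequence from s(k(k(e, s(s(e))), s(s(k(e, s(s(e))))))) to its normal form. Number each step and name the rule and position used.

s(e)

1. s(k(k(e, s(s(e))), s(s(k(e, s(s(e)))))))  →  s(k(e, s(s(k(e, s(s(e)))))))   [R2 at 1.1]
2. s(k(e, s(s(k(e, s(s(e)))))))  →  s(k(e, s(s(e))))   [R2 at 1.2.1.1]
3. s(k(e, s(s(e))))  →  s(e)   [R2 at 1]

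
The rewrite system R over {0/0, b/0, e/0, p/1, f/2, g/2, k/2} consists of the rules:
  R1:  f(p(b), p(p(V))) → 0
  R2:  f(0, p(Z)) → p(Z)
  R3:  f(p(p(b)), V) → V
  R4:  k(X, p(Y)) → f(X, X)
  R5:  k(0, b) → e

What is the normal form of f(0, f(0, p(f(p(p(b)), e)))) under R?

p(e)

1. f(0, f(0, p(f(p(p(b)), e))))  →  f(0, p(f(p(p(b)), e)))   [R2 at 2]
2. f(0, p(f(p(p(b)), e)))  →  p(f(p(p(b)), e))   [R2 at ε]
3. p(f(p(p(b)), e))  →  p(e)   [R3 at 1]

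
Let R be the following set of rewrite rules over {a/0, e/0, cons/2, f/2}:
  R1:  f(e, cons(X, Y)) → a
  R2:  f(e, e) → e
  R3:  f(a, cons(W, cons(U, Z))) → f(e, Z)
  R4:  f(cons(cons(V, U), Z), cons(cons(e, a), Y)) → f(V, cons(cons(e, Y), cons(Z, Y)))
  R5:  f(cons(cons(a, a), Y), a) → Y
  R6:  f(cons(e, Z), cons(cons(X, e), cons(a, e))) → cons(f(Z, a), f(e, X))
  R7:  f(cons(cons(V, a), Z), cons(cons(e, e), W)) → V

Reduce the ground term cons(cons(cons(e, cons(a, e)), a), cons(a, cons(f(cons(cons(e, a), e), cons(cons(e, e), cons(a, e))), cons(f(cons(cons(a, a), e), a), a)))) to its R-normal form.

1. cons(cons(cons(e, cons(a, e)), a), cons(a, cons(f(cons(cons(e, a), e), cons(cons(e, e), cons(a, e))), cons(f(cons(cons(a, a), e), a), a))))  →  cons(cons(cons(e, cons(a, e)), a), cons(a, cons(e, cons(f(cons(cons(a, a), e), a), a))))   [R7 at 2.2.1]
2. cons(cons(cons(e, cons(a, e)), a), cons(a, cons(e, cons(f(cons(cons(a, a), e), a), a))))  →  cons(cons(cons(e, cons(a, e)), a), cons(a, cons(e, cons(e, a))))   [R5 at 2.2.2.1]

cons(cons(cons(e, cons(a, e)), a), cons(a, cons(e, cons(e, a))))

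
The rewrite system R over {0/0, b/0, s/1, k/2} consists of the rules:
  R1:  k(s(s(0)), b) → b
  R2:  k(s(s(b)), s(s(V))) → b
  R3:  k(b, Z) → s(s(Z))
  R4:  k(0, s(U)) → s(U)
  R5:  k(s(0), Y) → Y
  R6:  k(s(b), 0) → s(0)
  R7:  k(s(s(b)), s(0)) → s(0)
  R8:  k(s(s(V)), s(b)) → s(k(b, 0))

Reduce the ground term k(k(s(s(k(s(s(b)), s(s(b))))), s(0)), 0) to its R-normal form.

1. k(k(s(s(k(s(s(b)), s(s(b))))), s(0)), 0)  →  k(k(s(s(b)), s(0)), 0)   [R2 at 1.1.1.1]
2. k(k(s(s(b)), s(0)), 0)  →  k(s(0), 0)   [R7 at 1]
3. k(s(0), 0)  →  0   [R5 at ε]

0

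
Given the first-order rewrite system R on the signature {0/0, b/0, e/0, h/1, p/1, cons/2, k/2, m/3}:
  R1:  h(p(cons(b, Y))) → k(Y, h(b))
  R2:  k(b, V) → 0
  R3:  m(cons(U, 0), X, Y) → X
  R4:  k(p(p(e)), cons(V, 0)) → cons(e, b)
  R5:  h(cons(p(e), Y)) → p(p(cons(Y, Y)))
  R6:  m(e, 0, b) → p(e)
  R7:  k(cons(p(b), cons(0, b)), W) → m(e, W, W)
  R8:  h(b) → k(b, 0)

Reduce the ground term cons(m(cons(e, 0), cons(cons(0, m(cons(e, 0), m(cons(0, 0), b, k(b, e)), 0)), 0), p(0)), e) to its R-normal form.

cons(cons(cons(0, b), 0), e)

1. cons(m(cons(e, 0), cons(cons(0, m(cons(e, 0), m(cons(0, 0), b, k(b, e)), 0)), 0), p(0)), e)  →  cons(cons(cons(0, m(cons(e, 0), m(cons(0, 0), b, k(b, e)), 0)), 0), e)   [R3 at 1]
2. cons(cons(cons(0, m(cons(e, 0), m(cons(0, 0), b, k(b, e)), 0)), 0), e)  →  cons(cons(cons(0, m(cons(0, 0), b, k(b, e))), 0), e)   [R3 at 1.1.2]
3. cons(cons(cons(0, m(cons(0, 0), b, k(b, e))), 0), e)  →  cons(cons(cons(0, b), 0), e)   [R3 at 1.1.2]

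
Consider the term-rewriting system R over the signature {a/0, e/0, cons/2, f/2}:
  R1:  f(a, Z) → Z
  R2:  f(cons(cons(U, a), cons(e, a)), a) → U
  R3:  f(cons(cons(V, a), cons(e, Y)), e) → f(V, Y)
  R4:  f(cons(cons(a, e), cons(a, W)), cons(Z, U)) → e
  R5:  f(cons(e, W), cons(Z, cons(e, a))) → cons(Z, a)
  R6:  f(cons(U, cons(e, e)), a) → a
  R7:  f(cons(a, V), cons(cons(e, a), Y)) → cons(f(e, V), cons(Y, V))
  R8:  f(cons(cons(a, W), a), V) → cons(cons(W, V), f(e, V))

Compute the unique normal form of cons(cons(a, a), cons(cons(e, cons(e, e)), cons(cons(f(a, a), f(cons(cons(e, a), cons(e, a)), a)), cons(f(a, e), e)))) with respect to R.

cons(cons(a, a), cons(cons(e, cons(e, e)), cons(cons(a, e), cons(e, e))))

1. cons(cons(a, a), cons(cons(e, cons(e, e)), cons(cons(f(a, a), f(cons(cons(e, a), cons(e, a)), a)), cons(f(a, e), e))))  →  cons(cons(a, a), cons(cons(e, cons(e, e)), cons(cons(a, f(cons(cons(e, a), cons(e, a)), a)), cons(f(a, e), e))))   [R1 at 2.2.1.1]
2. cons(cons(a, a), cons(cons(e, cons(e, e)), cons(cons(a, f(cons(cons(e, a), cons(e, a)), a)), cons(f(a, e), e))))  →  cons(cons(a, a), cons(cons(e, cons(e, e)), cons(cons(a, e), cons(f(a, e), e))))   [R2 at 2.2.1.2]
3. cons(cons(a, a), cons(cons(e, cons(e, e)), cons(cons(a, e), cons(f(a, e), e))))  →  cons(cons(a, a), cons(cons(e, cons(e, e)), cons(cons(a, e), cons(e, e))))   [R1 at 2.2.2.1]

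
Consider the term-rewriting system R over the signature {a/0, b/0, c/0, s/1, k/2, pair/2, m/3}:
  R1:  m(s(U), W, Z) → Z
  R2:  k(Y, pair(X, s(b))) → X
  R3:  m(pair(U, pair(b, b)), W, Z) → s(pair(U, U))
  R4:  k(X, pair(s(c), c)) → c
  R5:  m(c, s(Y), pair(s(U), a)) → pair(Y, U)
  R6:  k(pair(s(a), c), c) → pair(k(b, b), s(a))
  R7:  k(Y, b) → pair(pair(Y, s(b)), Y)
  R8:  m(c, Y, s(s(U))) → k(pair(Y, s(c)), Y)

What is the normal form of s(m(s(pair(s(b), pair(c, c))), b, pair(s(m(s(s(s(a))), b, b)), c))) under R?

1. s(m(s(pair(s(b), pair(c, c))), b, pair(s(m(s(s(s(a))), b, b)), c)))  →  s(pair(s(m(s(s(s(a))), b, b)), c))   [R1 at 1]
2. s(pair(s(m(s(s(s(a))), b, b)), c))  →  s(pair(s(b), c))   [R1 at 1.1.1]

s(pair(s(b), c))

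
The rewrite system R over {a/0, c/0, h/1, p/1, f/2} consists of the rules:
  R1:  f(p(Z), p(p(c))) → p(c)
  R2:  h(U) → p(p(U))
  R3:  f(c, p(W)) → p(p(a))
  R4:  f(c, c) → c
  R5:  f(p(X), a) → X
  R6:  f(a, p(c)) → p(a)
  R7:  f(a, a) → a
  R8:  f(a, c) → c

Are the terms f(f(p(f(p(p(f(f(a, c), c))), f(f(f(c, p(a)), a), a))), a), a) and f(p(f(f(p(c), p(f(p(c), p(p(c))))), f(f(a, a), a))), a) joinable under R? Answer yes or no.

yes — NF(t₁) = c, NF(t₂) = c

Reduce t₁ = f(f(p(f(p(p(f(f(a, c), c))), f(f(f(c, p(a)), a), a))), a), a):
1. f(f(p(f(p(p(f(f(a, c), c))), f(f(f(c, p(a)), a), a))), a), a)  →  f(f(p(p(f(f(a, c), c))), f(f(f(c, p(a)), a), a)), a)   [R5 at 1]
2. f(f(p(p(f(f(a, c), c))), f(f(f(c, p(a)), a), a)), a)  →  f(f(p(p(f(c, c))), f(f(f(c, p(a)), a), a)), a)   [R8 at 1.1.1.1.1]
3. f(f(p(p(f(c, c))), f(f(f(c, p(a)), a), a)), a)  →  f(f(p(p(c)), f(f(f(c, p(a)), a), a)), a)   [R4 at 1.1.1.1]
4. f(f(p(p(c)), f(f(f(c, p(a)), a), a)), a)  →  f(f(p(p(c)), f(f(p(p(a)), a), a)), a)   [R3 at 1.2.1.1]
5. f(f(p(p(c)), f(f(p(p(a)), a), a)), a)  →  f(f(p(p(c)), f(p(a), a)), a)   [R5 at 1.2.1]
6. f(f(p(p(c)), f(p(a), a)), a)  →  f(f(p(p(c)), a), a)   [R5 at 1.2]
7. f(f(p(p(c)), a), a)  →  f(p(c), a)   [R5 at 1]
8. f(p(c), a)  →  c   [R5 at ε]

Reduce t₂ = f(p(f(f(p(c), p(f(p(c), p(p(c))))), f(f(a, a), a))), a):
1. f(p(f(f(p(c), p(f(p(c), p(p(c))))), f(f(a, a), a))), a)  →  f(f(p(c), p(f(p(c), p(p(c))))), f(f(a, a), a))   [R5 at ε]
2. f(f(p(c), p(f(p(c), p(p(c))))), f(f(a, a), a))  →  f(f(p(c), p(p(c))), f(f(a, a), a))   [R1 at 1.2.1]
3. f(f(p(c), p(p(c))), f(f(a, a), a))  →  f(p(c), f(f(a, a), a))   [R1 at 1]
4. f(p(c), f(f(a, a), a))  →  f(p(c), f(a, a))   [R7 at 2.1]
5. f(p(c), f(a, a))  →  f(p(c), a)   [R7 at 2]
6. f(p(c), a)  →  c   [R5 at ε]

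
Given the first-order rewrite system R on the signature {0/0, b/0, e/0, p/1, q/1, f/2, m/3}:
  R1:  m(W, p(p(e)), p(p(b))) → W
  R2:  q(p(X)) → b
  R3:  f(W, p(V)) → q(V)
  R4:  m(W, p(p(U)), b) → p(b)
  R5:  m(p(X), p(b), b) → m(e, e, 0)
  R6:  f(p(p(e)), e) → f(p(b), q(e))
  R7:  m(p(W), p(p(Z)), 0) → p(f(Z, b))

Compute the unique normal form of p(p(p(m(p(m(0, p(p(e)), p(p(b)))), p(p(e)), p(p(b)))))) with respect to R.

p(p(p(p(0))))

1. p(p(p(m(p(m(0, p(p(e)), p(p(b)))), p(p(e)), p(p(b))))))  →  p(p(p(p(m(0, p(p(e)), p(p(b)))))))   [R1 at 1.1.1]
2. p(p(p(p(m(0, p(p(e)), p(p(b)))))))  →  p(p(p(p(0))))   [R1 at 1.1.1.1]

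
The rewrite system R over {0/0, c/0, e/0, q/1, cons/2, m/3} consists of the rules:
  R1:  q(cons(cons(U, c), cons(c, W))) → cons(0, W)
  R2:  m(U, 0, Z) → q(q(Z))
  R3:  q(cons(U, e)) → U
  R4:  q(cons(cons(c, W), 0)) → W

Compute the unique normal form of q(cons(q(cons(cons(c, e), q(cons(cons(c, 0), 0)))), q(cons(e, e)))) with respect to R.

1. q(cons(q(cons(cons(c, e), q(cons(cons(c, 0), 0)))), q(cons(e, e))))  →  q(cons(q(cons(cons(c, e), 0)), q(cons(e, e))))   [R4 at 1.1.1.2]
2. q(cons(q(cons(cons(c, e), 0)), q(cons(e, e))))  →  q(cons(e, q(cons(e, e))))   [R4 at 1.1]
3. q(cons(e, q(cons(e, e))))  →  q(cons(e, e))   [R3 at 1.2]
4. q(cons(e, e))  →  e   [R3 at ε]

e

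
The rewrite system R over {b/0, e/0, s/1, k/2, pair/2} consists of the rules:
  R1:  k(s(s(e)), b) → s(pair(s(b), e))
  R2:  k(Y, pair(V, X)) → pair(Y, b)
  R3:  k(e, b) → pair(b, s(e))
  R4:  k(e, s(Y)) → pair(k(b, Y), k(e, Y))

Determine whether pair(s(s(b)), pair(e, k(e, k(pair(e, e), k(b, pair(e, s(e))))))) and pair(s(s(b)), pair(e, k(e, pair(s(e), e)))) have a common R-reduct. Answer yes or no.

yes — NF(t₁) = pair(s(s(b)), pair(e, pair(e, b))), NF(t₂) = pair(s(s(b)), pair(e, pair(e, b)))

Reduce t₁ = pair(s(s(b)), pair(e, k(e, k(pair(e, e), k(b, pair(e, s(e))))))):
1. pair(s(s(b)), pair(e, k(e, k(pair(e, e), k(b, pair(e, s(e)))))))  →  pair(s(s(b)), pair(e, k(e, k(pair(e, e), pair(b, b)))))   [R2 at 2.2.2.2]
2. pair(s(s(b)), pair(e, k(e, k(pair(e, e), pair(b, b)))))  →  pair(s(s(b)), pair(e, k(e, pair(pair(e, e), b))))   [R2 at 2.2.2]
3. pair(s(s(b)), pair(e, k(e, pair(pair(e, e), b))))  →  pair(s(s(b)), pair(e, pair(e, b)))   [R2 at 2.2]

Reduce t₂ = pair(s(s(b)), pair(e, k(e, pair(s(e), e)))):
1. pair(s(s(b)), pair(e, k(e, pair(s(e), e))))  →  pair(s(s(b)), pair(e, pair(e, b)))   [R2 at 2.2]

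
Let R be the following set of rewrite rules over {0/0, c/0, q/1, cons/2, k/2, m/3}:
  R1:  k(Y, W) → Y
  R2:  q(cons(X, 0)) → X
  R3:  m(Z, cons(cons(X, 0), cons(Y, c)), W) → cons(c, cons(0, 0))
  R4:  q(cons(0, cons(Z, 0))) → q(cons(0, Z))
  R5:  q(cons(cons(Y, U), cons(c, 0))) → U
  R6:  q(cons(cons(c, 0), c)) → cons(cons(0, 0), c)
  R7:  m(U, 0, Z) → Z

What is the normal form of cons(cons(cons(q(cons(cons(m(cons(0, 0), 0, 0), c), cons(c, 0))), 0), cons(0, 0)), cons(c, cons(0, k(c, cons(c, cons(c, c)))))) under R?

1. cons(cons(cons(q(cons(cons(m(cons(0, 0), 0, 0), c), cons(c, 0))), 0), cons(0, 0)), cons(c, cons(0, k(c, cons(c, cons(c, c))))))  →  cons(cons(cons(c, 0), cons(0, 0)), cons(c, cons(0, k(c, cons(c, cons(c, c))))))   [R5 at 1.1.1]
2. cons(cons(cons(c, 0), cons(0, 0)), cons(c, cons(0, k(c, cons(c, cons(c, c))))))  →  cons(cons(cons(c, 0), cons(0, 0)), cons(c, cons(0, c)))   [R1 at 2.2.2]

cons(cons(cons(c, 0), cons(0, 0)), cons(c, cons(0, c)))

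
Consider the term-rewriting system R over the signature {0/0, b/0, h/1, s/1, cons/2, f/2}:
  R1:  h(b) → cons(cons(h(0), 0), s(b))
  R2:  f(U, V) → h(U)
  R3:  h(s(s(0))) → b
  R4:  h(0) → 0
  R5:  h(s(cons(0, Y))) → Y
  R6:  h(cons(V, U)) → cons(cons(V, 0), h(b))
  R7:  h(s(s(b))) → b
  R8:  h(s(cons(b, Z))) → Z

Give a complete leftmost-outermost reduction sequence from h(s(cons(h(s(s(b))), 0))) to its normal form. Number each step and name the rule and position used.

1. h(s(cons(h(s(s(b))), 0)))  →  h(s(cons(b, 0)))   [R7 at 1.1.1]
2. h(s(cons(b, 0)))  →  0   [R8 at ε]

0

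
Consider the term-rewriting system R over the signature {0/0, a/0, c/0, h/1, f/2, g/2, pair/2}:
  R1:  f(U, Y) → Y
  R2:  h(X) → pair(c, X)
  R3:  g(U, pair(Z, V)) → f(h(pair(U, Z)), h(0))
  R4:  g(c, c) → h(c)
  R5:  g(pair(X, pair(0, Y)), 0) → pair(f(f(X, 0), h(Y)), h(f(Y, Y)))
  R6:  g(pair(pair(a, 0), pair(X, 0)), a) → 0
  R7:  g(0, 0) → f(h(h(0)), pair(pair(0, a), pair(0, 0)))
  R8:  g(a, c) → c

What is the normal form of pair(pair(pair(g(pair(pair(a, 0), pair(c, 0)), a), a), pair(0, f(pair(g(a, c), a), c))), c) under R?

1. pair(pair(pair(g(pair(pair(a, 0), pair(c, 0)), a), a), pair(0, f(pair(g(a, c), a), c))), c)  →  pair(pair(pair(0, a), pair(0, f(pair(g(a, c), a), c))), c)   [R6 at 1.1.1]
2. pair(pair(pair(0, a), pair(0, f(pair(g(a, c), a), c))), c)  →  pair(pair(pair(0, a), pair(0, c)), c)   [R1 at 1.2.2]

pair(pair(pair(0, a), pair(0, c)), c)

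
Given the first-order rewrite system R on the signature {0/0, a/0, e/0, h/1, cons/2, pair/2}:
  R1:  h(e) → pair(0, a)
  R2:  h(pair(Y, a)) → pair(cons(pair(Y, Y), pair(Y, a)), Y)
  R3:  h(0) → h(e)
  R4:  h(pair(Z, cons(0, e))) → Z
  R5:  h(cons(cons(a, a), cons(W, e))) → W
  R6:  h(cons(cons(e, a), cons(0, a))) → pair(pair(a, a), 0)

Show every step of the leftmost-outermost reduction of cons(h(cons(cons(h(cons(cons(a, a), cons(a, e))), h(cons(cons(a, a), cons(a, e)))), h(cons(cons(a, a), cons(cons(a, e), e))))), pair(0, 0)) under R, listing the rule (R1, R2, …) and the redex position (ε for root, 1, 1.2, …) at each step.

1. cons(h(cons(cons(h(cons(cons(a, a), cons(a, e))), h(cons(cons(a, a), cons(a, e)))), h(cons(cons(a, a), cons(cons(a, e), e))))), pair(0, 0))  →  cons(h(cons(cons(a, h(cons(cons(a, a), cons(a, e)))), h(cons(cons(a, a), cons(cons(a, e), e))))), pair(0, 0))   [R5 at 1.1.1.1]
2. cons(h(cons(cons(a, h(cons(cons(a, a), cons(a, e)))), h(cons(cons(a, a), cons(cons(a, e), e))))), pair(0, 0))  →  cons(h(cons(cons(a, a), h(cons(cons(a, a), cons(cons(a, e), e))))), pair(0, 0))   [R5 at 1.1.1.2]
3. cons(h(cons(cons(a, a), h(cons(cons(a, a), cons(cons(a, e), e))))), pair(0, 0))  →  cons(h(cons(cons(a, a), cons(a, e))), pair(0, 0))   [R5 at 1.1.2]
4. cons(h(cons(cons(a, a), cons(a, e))), pair(0, 0))  →  cons(a, pair(0, 0))   [R5 at 1]

cons(a, pair(0, 0))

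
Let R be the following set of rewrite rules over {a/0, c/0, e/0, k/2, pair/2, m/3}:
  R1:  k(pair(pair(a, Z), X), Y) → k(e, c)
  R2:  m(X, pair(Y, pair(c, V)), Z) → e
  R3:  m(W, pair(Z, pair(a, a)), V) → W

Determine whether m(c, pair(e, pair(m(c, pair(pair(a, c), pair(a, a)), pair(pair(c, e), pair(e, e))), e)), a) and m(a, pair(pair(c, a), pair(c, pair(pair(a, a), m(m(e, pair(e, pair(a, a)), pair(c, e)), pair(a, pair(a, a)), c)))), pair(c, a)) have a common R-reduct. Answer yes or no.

Reduce t₁ = m(c, pair(e, pair(m(c, pair(pair(a, c), pair(a, a)), pair(pair(c, e), pair(e, e))), e)), a):
1. m(c, pair(e, pair(m(c, pair(pair(a, c), pair(a, a)), pair(pair(c, e), pair(e, e))), e)), a)  →  m(c, pair(e, pair(c, e)), a)   [R3 at 2.2.1]
2. m(c, pair(e, pair(c, e)), a)  →  e   [R2 at ε]

Reduce t₂ = m(a, pair(pair(c, a), pair(c, pair(pair(a, a), m(m(e, pair(e, pair(a, a)), pair(c, e)), pair(a, pair(a, a)), c)))), pair(c, a)):
1. m(a, pair(pair(c, a), pair(c, pair(pair(a, a), m(m(e, pair(e, pair(a, a)), pair(c, e)), pair(a, pair(a, a)), c)))), pair(c, a))  →  e   [R2 at ε]

yes — NF(t₁) = e, NF(t₂) = e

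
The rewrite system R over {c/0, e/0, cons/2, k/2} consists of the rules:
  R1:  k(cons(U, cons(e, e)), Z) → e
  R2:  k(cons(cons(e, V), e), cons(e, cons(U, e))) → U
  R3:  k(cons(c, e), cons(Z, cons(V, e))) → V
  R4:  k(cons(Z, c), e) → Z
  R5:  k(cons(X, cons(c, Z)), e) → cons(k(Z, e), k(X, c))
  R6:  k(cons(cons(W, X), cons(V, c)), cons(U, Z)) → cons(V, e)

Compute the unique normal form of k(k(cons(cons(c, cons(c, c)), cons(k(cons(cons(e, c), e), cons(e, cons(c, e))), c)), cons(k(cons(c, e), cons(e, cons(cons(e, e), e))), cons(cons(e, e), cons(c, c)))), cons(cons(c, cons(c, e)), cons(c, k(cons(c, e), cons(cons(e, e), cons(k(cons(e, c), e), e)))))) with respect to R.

1. k(k(cons(cons(c, cons(c, c)), cons(k(cons(cons(e, c), e), cons(e, cons(c, e))), c)), cons(k(cons(c, e), cons(e, cons(cons(e, e), e))), cons(cons(e, e), cons(c, c)))), cons(cons(c, cons(c, e)), cons(c, k(cons(c, e), cons(cons(e, e), cons(k(cons(e, c), e), e))))))  →  k(cons(k(cons(cons(e, c), e), cons(e, cons(c, e))), e), cons(cons(c, cons(c, e)), cons(c, k(cons(c, e), cons(cons(e, e), cons(k(cons(e, c), e), e))))))   [R6 at 1]
2. k(cons(k(cons(cons(e, c), e), cons(e, cons(c, e))), e), cons(cons(c, cons(c, e)), cons(c, k(cons(c, e), cons(cons(e, e), cons(k(cons(e, c), e), e))))))  →  k(cons(c, e), cons(cons(c, cons(c, e)), cons(c, k(cons(c, e), cons(cons(e, e), cons(k(cons(e, c), e), e))))))   [R2 at 1.1]
3. k(cons(c, e), cons(cons(c, cons(c, e)), cons(c, k(cons(c, e), cons(cons(e, e), cons(k(cons(e, c), e), e))))))  →  k(cons(c, e), cons(cons(c, cons(c, e)), cons(c, k(cons(e, c), e))))   [R3 at 2.2.2]
4. k(cons(c, e), cons(cons(c, cons(c, e)), cons(c, k(cons(e, c), e))))  →  k(cons(c, e), cons(cons(c, cons(c, e)), cons(c, e)))   [R4 at 2.2.2]
5. k(cons(c, e), cons(cons(c, cons(c, e)), cons(c, e)))  →  c   [R3 at ε]

c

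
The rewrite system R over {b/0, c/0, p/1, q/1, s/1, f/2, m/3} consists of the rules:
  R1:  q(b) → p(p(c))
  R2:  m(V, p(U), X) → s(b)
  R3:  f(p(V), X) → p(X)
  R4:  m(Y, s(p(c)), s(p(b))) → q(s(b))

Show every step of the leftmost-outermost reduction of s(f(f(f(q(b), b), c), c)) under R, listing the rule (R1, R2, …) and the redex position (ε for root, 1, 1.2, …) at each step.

1. s(f(f(f(q(b), b), c), c))  →  s(f(f(f(p(p(c)), b), c), c))   [R1 at 1.1.1.1]
2. s(f(f(f(p(p(c)), b), c), c))  →  s(f(f(p(b), c), c))   [R3 at 1.1.1]
3. s(f(f(p(b), c), c))  →  s(f(p(c), c))   [R3 at 1.1]
4. s(f(p(c), c))  →  s(p(c))   [R3 at 1]

s(p(c))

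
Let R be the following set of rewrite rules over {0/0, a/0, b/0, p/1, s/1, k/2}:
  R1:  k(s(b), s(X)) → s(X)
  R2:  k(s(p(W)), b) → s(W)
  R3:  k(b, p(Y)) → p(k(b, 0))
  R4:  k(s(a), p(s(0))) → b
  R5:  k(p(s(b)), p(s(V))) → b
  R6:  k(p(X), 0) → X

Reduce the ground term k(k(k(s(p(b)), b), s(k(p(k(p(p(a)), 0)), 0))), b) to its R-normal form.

s(a)

1. k(k(k(s(p(b)), b), s(k(p(k(p(p(a)), 0)), 0))), b)  →  k(k(s(b), s(k(p(k(p(p(a)), 0)), 0))), b)   [R2 at 1.1]
2. k(k(s(b), s(k(p(k(p(p(a)), 0)), 0))), b)  →  k(s(k(p(k(p(p(a)), 0)), 0)), b)   [R1 at 1]
3. k(s(k(p(k(p(p(a)), 0)), 0)), b)  →  k(s(k(p(p(a)), 0)), b)   [R6 at 1.1]
4. k(s(k(p(p(a)), 0)), b)  →  k(s(p(a)), b)   [R6 at 1.1]
5. k(s(p(a)), b)  →  s(a)   [R2 at ε]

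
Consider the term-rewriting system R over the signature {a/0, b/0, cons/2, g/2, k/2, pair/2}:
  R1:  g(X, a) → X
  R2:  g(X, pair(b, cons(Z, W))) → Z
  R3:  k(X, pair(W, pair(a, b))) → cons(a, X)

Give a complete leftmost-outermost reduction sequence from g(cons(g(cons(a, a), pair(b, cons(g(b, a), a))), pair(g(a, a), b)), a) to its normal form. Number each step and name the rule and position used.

1. g(cons(g(cons(a, a), pair(b, cons(g(b, a), a))), pair(g(a, a), b)), a)  →  cons(g(cons(a, a), pair(b, cons(g(b, a), a))), pair(g(a, a), b))   [R1 at ε]
2. cons(g(cons(a, a), pair(b, cons(g(b, a), a))), pair(g(a, a), b))  →  cons(g(b, a), pair(g(a, a), b))   [R2 at 1]
3. cons(g(b, a), pair(g(a, a), b))  →  cons(b, pair(g(a, a), b))   [R1 at 1]
4. cons(b, pair(g(a, a), b))  →  cons(b, pair(a, b))   [R1 at 2.1]

cons(b, pair(a, b))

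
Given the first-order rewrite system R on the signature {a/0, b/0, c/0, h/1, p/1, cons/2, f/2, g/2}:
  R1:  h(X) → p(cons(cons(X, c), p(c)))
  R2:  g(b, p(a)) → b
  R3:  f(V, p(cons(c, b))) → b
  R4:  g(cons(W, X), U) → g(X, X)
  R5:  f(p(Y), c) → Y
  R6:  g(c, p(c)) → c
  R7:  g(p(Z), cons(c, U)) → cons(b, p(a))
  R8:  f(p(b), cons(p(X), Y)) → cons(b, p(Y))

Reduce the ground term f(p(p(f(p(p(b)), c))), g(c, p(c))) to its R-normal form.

p(p(b))

1. f(p(p(f(p(p(b)), c))), g(c, p(c)))  →  f(p(p(p(b))), g(c, p(c)))   [R5 at 1.1.1]
2. f(p(p(p(b))), g(c, p(c)))  →  f(p(p(p(b))), c)   [R6 at 2]
3. f(p(p(p(b))), c)  →  p(p(b))   [R5 at ε]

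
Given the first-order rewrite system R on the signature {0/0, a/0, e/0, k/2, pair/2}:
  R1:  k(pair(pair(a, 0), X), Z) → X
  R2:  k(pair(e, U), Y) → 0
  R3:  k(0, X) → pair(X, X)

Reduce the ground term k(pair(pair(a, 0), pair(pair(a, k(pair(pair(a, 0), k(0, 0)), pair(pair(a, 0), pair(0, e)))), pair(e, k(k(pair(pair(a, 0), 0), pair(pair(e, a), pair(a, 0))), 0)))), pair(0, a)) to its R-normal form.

1. k(pair(pair(a, 0), pair(pair(a, k(pair(pair(a, 0), k(0, 0)), pair(pair(a, 0), pair(0, e)))), pair(e, k(k(pair(pair(a, 0), 0), pair(pair(e, a), pair(a, 0))), 0)))), pair(0, a))  →  pair(pair(a, k(pair(pair(a, 0), k(0, 0)), pair(pair(a, 0), pair(0, e)))), pair(e, k(k(pair(pair(a, 0), 0), pair(pair(e, a), pair(a, 0))), 0)))   [R1 at ε]
2. pair(pair(a, k(pair(pair(a, 0), k(0, 0)), pair(pair(a, 0), pair(0, e)))), pair(e, k(k(pair(pair(a, 0), 0), pair(pair(e, a), pair(a, 0))), 0)))  →  pair(pair(a, k(0, 0)), pair(e, k(k(pair(pair(a, 0), 0), pair(pair(e, a), pair(a, 0))), 0)))   [R1 at 1.2]
3. pair(pair(a, k(0, 0)), pair(e, k(k(pair(pair(a, 0), 0), pair(pair(e, a), pair(a, 0))), 0)))  →  pair(pair(a, pair(0, 0)), pair(e, k(k(pair(pair(a, 0), 0), pair(pair(e, a), pair(a, 0))), 0)))   [R3 at 1.2]
4. pair(pair(a, pair(0, 0)), pair(e, k(k(pair(pair(a, 0), 0), pair(pair(e, a), pair(a, 0))), 0)))  →  pair(pair(a, pair(0, 0)), pair(e, k(0, 0)))   [R1 at 2.2.1]
5. pair(pair(a, pair(0, 0)), pair(e, k(0, 0)))  →  pair(pair(a, pair(0, 0)), pair(e, pair(0, 0)))   [R3 at 2.2]

pair(pair(a, pair(0, 0)), pair(e, pair(0, 0)))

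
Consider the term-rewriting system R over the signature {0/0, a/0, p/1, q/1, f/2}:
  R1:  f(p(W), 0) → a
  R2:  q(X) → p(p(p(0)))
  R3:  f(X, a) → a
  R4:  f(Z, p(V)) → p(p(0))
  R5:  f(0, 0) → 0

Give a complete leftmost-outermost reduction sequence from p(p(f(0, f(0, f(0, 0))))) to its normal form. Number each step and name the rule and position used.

1. p(p(f(0, f(0, f(0, 0)))))  →  p(p(f(0, f(0, 0))))   [R5 at 1.1.2.2]
2. p(p(f(0, f(0, 0))))  →  p(p(f(0, 0)))   [R5 at 1.1.2]
3. p(p(f(0, 0)))  →  p(p(0))   [R5 at 1.1]

p(p(0))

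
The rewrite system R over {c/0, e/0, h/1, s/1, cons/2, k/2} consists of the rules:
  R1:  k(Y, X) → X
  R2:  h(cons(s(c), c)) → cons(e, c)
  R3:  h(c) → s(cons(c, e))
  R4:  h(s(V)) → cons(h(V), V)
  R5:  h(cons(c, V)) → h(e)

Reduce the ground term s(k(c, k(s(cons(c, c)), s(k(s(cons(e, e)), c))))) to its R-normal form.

1. s(k(c, k(s(cons(c, c)), s(k(s(cons(e, e)), c)))))  →  s(k(s(cons(c, c)), s(k(s(cons(e, e)), c))))   [R1 at 1]
2. s(k(s(cons(c, c)), s(k(s(cons(e, e)), c))))  →  s(s(k(s(cons(e, e)), c)))   [R1 at 1]
3. s(s(k(s(cons(e, e)), c)))  →  s(s(c))   [R1 at 1.1]

s(s(c))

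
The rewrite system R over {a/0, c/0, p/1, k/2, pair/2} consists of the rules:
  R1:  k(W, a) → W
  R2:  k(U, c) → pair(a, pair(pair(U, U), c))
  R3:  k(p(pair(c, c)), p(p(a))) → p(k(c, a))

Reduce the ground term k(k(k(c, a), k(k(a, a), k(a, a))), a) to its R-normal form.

c

1. k(k(k(c, a), k(k(a, a), k(a, a))), a)  →  k(k(c, a), k(k(a, a), k(a, a)))   [R1 at ε]
2. k(k(c, a), k(k(a, a), k(a, a)))  →  k(c, k(k(a, a), k(a, a)))   [R1 at 1]
3. k(c, k(k(a, a), k(a, a)))  →  k(c, k(a, k(a, a)))   [R1 at 2.1]
4. k(c, k(a, k(a, a)))  →  k(c, k(a, a))   [R1 at 2.2]
5. k(c, k(a, a))  →  k(c, a)   [R1 at 2]
6. k(c, a)  →  c   [R1 at ε]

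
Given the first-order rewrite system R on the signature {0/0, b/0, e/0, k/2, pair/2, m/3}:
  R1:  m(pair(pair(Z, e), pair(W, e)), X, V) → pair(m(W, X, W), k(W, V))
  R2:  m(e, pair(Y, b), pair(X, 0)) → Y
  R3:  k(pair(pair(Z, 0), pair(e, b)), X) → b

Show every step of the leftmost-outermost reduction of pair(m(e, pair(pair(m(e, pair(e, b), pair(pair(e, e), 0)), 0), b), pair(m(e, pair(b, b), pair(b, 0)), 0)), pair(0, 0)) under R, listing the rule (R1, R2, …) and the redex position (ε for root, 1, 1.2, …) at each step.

1. pair(m(e, pair(pair(m(e, pair(e, b), pair(pair(e, e), 0)), 0), b), pair(m(e, pair(b, b), pair(b, 0)), 0)), pair(0, 0))  →  pair(pair(m(e, pair(e, b), pair(pair(e, e), 0)), 0), pair(0, 0))   [R2 at 1]
2. pair(pair(m(e, pair(e, b), pair(pair(e, e), 0)), 0), pair(0, 0))  →  pair(pair(e, 0), pair(0, 0))   [R2 at 1.1]

pair(pair(e, 0), pair(0, 0))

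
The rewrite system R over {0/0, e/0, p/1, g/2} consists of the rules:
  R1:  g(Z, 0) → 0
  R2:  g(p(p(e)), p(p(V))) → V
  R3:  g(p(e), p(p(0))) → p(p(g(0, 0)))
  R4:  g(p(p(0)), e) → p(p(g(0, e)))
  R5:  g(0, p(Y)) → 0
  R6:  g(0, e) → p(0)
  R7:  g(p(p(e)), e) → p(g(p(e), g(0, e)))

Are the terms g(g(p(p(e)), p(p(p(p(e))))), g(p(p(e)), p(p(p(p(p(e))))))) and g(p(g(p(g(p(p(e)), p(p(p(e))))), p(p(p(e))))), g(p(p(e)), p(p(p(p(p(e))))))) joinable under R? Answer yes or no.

Reduce t₁ = g(g(p(p(e)), p(p(p(p(e))))), g(p(p(e)), p(p(p(p(p(e))))))):
1. g(g(p(p(e)), p(p(p(p(e))))), g(p(p(e)), p(p(p(p(p(e)))))))  →  g(p(p(e)), g(p(p(e)), p(p(p(p(p(e)))))))   [R2 at 1]
2. g(p(p(e)), g(p(p(e)), p(p(p(p(p(e)))))))  →  g(p(p(e)), p(p(p(e))))   [R2 at 2]
3. g(p(p(e)), p(p(p(e))))  →  p(e)   [R2 at ε]

Reduce t₂ = g(p(g(p(g(p(p(e)), p(p(p(e))))), p(p(p(e))))), g(p(p(e)), p(p(p(p(p(e))))))):
1. g(p(g(p(g(p(p(e)), p(p(p(e))))), p(p(p(e))))), g(p(p(e)), p(p(p(p(p(e)))))))  →  g(p(g(p(p(e)), p(p(p(e))))), g(p(p(e)), p(p(p(p(p(e)))))))   [R2 at 1.1.1.1]
2. g(p(g(p(p(e)), p(p(p(e))))), g(p(p(e)), p(p(p(p(p(e)))))))  →  g(p(p(e)), g(p(p(e)), p(p(p(p(p(e)))))))   [R2 at 1.1]
3. g(p(p(e)), g(p(p(e)), p(p(p(p(p(e)))))))  →  g(p(p(e)), p(p(p(e))))   [R2 at 2]
4. g(p(p(e)), p(p(p(e))))  →  p(e)   [R2 at ε]

yes — NF(t₁) = p(e), NF(t₂) = p(e)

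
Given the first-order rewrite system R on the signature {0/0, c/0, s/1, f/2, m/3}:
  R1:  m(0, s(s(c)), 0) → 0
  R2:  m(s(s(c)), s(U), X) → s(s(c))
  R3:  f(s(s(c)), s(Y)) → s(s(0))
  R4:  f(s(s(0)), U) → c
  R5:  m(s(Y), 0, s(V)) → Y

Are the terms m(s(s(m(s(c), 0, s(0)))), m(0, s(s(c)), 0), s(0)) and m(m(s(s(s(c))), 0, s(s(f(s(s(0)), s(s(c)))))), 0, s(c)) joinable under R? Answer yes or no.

Reduce t₁ = m(s(s(m(s(c), 0, s(0)))), m(0, s(s(c)), 0), s(0)):
1. m(s(s(m(s(c), 0, s(0)))), m(0, s(s(c)), 0), s(0))  →  m(s(s(c)), m(0, s(s(c)), 0), s(0))   [R5 at 1.1.1]
2. m(s(s(c)), m(0, s(s(c)), 0), s(0))  →  m(s(s(c)), 0, s(0))   [R1 at 2]
3. m(s(s(c)), 0, s(0))  →  s(c)   [R5 at ε]

Reduce t₂ = m(m(s(s(s(c))), 0, s(s(f(s(s(0)), s(s(c)))))), 0, s(c)):
1. m(m(s(s(s(c))), 0, s(s(f(s(s(0)), s(s(c)))))), 0, s(c))  →  m(s(s(c)), 0, s(c))   [R5 at 1]
2. m(s(s(c)), 0, s(c))  →  s(c)   [R5 at ε]

yes — NF(t₁) = s(c), NF(t₂) = s(c)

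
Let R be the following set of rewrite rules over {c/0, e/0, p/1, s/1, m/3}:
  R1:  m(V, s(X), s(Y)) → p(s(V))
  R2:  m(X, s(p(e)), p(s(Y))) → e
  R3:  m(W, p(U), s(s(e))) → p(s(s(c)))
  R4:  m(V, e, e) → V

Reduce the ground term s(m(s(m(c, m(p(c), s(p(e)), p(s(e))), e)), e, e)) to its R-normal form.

1. s(m(s(m(c, m(p(c), s(p(e)), p(s(e))), e)), e, e))  →  s(s(m(c, m(p(c), s(p(e)), p(s(e))), e)))   [R4 at 1]
2. s(s(m(c, m(p(c), s(p(e)), p(s(e))), e)))  →  s(s(m(c, e, e)))   [R2 at 1.1.2]
3. s(s(m(c, e, e)))  →  s(s(c))   [R4 at 1.1]

s(s(c))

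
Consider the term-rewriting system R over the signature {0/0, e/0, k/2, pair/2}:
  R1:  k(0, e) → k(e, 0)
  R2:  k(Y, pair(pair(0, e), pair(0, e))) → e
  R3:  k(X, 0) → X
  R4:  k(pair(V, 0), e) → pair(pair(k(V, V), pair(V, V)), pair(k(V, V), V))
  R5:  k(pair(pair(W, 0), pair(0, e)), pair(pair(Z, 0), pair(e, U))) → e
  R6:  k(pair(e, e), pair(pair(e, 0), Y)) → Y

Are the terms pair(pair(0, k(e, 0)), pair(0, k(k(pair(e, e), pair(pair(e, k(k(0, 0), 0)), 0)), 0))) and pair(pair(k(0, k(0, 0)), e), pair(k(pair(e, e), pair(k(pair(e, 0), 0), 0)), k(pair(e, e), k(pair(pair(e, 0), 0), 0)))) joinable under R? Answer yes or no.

yes — NF(t₁) = pair(pair(0, e), pair(0, 0)), NF(t₂) = pair(pair(0, e), pair(0, 0))

Reduce t₁ = pair(pair(0, k(e, 0)), pair(0, k(k(pair(e, e), pair(pair(e, k(k(0, 0), 0)), 0)), 0))):
1. pair(pair(0, k(e, 0)), pair(0, k(k(pair(e, e), pair(pair(e, k(k(0, 0), 0)), 0)), 0)))  →  pair(pair(0, e), pair(0, k(k(pair(e, e), pair(pair(e, k(k(0, 0), 0)), 0)), 0)))   [R3 at 1.2]
2. pair(pair(0, e), pair(0, k(k(pair(e, e), pair(pair(e, k(k(0, 0), 0)), 0)), 0)))  →  pair(pair(0, e), pair(0, k(pair(e, e), pair(pair(e, k(k(0, 0), 0)), 0))))   [R3 at 2.2]
3. pair(pair(0, e), pair(0, k(pair(e, e), pair(pair(e, k(k(0, 0), 0)), 0))))  →  pair(pair(0, e), pair(0, k(pair(e, e), pair(pair(e, k(0, 0)), 0))))   [R3 at 2.2.2.1.2]
4. pair(pair(0, e), pair(0, k(pair(e, e), pair(pair(e, k(0, 0)), 0))))  →  pair(pair(0, e), pair(0, k(pair(e, e), pair(pair(e, 0), 0))))   [R3 at 2.2.2.1.2]
5. pair(pair(0, e), pair(0, k(pair(e, e), pair(pair(e, 0), 0))))  →  pair(pair(0, e), pair(0, 0))   [R6 at 2.2]

Reduce t₂ = pair(pair(k(0, k(0, 0)), e), pair(k(pair(e, e), pair(k(pair(e, 0), 0), 0)), k(pair(e, e), k(pair(pair(e, 0), 0), 0)))):
1. pair(pair(k(0, k(0, 0)), e), pair(k(pair(e, e), pair(k(pair(e, 0), 0), 0)), k(pair(e, e), k(pair(pair(e, 0), 0), 0))))  →  pair(pair(k(0, 0), e), pair(k(pair(e, e), pair(k(pair(e, 0), 0), 0)), k(pair(e, e), k(pair(pair(e, 0), 0), 0))))   [R3 at 1.1.2]
2. pair(pair(k(0, 0), e), pair(k(pair(e, e), pair(k(pair(e, 0), 0), 0)), k(pair(e, e), k(pair(pair(e, 0), 0), 0))))  →  pair(pair(0, e), pair(k(pair(e, e), pair(k(pair(e, 0), 0), 0)), k(pair(e, e), k(pair(pair(e, 0), 0), 0))))   [R3 at 1.1]
3. pair(pair(0, e), pair(k(pair(e, e), pair(k(pair(e, 0), 0), 0)), k(pair(e, e), k(pair(pair(e, 0), 0), 0))))  →  pair(pair(0, e), pair(k(pair(e, e), pair(pair(e, 0), 0)), k(pair(e, e), k(pair(pair(e, 0), 0), 0))))   [R3 at 2.1.2.1]
4. pair(pair(0, e), pair(k(pair(e, e), pair(pair(e, 0), 0)), k(pair(e, e), k(pair(pair(e, 0), 0), 0))))  →  pair(pair(0, e), pair(0, k(pair(e, e), k(pair(pair(e, 0), 0), 0))))   [R6 at 2.1]
5. pair(pair(0, e), pair(0, k(pair(e, e), k(pair(pair(e, 0), 0), 0))))  →  pair(pair(0, e), pair(0, k(pair(e, e), pair(pair(e, 0), 0))))   [R3 at 2.2.2]
6. pair(pair(0, e), pair(0, k(pair(e, e), pair(pair(e, 0), 0))))  →  pair(pair(0, e), pair(0, 0))   [R6 at 2.2]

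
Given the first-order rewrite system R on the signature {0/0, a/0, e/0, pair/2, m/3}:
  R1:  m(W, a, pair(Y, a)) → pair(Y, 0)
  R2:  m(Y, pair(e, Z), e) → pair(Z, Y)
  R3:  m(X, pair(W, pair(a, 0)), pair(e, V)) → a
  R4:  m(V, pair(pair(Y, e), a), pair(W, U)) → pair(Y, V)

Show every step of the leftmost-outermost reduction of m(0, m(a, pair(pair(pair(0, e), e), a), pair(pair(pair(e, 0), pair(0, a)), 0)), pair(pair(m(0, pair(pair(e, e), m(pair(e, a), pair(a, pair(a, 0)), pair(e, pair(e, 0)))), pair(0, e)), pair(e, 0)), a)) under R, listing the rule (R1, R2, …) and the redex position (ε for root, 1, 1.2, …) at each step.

pair(0, 0)

1. m(0, m(a, pair(pair(pair(0, e), e), a), pair(pair(pair(e, 0), pair(0, a)), 0)), pair(pair(m(0, pair(pair(e, e), m(pair(e, a), pair(a, pair(a, 0)), pair(e, pair(e, 0)))), pair(0, e)), pair(e, 0)), a))  →  m(0, pair(pair(0, e), a), pair(pair(m(0, pair(pair(e, e), m(pair(e, a), pair(a, pair(a, 0)), pair(e, pair(e, 0)))), pair(0, e)), pair(e, 0)), a))   [R4 at 2]
2. m(0, pair(pair(0, e), a), pair(pair(m(0, pair(pair(e, e), m(pair(e, a), pair(a, pair(a, 0)), pair(e, pair(e, 0)))), pair(0, e)), pair(e, 0)), a))  →  pair(0, 0)   [R4 at ε]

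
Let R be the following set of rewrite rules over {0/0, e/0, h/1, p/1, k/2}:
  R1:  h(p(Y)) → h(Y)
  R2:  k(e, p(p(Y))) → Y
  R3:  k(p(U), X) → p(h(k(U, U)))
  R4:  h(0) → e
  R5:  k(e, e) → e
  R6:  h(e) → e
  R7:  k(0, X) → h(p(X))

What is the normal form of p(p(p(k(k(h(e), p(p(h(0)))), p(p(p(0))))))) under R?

1. p(p(p(k(k(h(e), p(p(h(0)))), p(p(p(0)))))))  →  p(p(p(k(k(e, p(p(h(0)))), p(p(p(0)))))))   [R6 at 1.1.1.1.1]
2. p(p(p(k(k(e, p(p(h(0)))), p(p(p(0)))))))  →  p(p(p(k(h(0), p(p(p(0)))))))   [R2 at 1.1.1.1]
3. p(p(p(k(h(0), p(p(p(0)))))))  →  p(p(p(k(e, p(p(p(0)))))))   [R4 at 1.1.1.1]
4. p(p(p(k(e, p(p(p(0)))))))  →  p(p(p(p(0))))   [R2 at 1.1.1]

p(p(p(p(0))))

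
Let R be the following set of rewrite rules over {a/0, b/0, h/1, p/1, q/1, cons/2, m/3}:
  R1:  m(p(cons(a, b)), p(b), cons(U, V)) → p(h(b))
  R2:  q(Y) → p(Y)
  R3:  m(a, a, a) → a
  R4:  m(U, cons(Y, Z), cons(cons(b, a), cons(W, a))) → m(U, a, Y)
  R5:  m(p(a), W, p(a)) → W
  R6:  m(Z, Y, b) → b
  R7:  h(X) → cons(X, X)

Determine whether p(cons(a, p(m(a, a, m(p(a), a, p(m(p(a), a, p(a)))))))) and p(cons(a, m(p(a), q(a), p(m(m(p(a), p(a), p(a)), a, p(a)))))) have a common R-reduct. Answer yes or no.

Reduce t₁ = p(cons(a, p(m(a, a, m(p(a), a, p(m(p(a), a, p(a)))))))):
1. p(cons(a, p(m(a, a, m(p(a), a, p(m(p(a), a, p(a))))))))  →  p(cons(a, p(m(a, a, m(p(a), a, p(a))))))   [R5 at 1.2.1.3.3.1]
2. p(cons(a, p(m(a, a, m(p(a), a, p(a))))))  →  p(cons(a, p(m(a, a, a))))   [R5 at 1.2.1.3]
3. p(cons(a, p(m(a, a, a))))  →  p(cons(a, p(a)))   [R3 at 1.2.1]

Reduce t₂ = p(cons(a, m(p(a), q(a), p(m(m(p(a), p(a), p(a)), a, p(a)))))):
1. p(cons(a, m(p(a), q(a), p(m(m(p(a), p(a), p(a)), a, p(a))))))  →  p(cons(a, m(p(a), p(a), p(m(m(p(a), p(a), p(a)), a, p(a))))))   [R2 at 1.2.2]
2. p(cons(a, m(p(a), p(a), p(m(m(p(a), p(a), p(a)), a, p(a))))))  →  p(cons(a, m(p(a), p(a), p(m(p(a), a, p(a))))))   [R5 at 1.2.3.1.1]
3. p(cons(a, m(p(a), p(a), p(m(p(a), a, p(a))))))  →  p(cons(a, m(p(a), p(a), p(a))))   [R5 at 1.2.3.1]
4. p(cons(a, m(p(a), p(a), p(a))))  →  p(cons(a, p(a)))   [R5 at 1.2]

yes — NF(t₁) = p(cons(a, p(a))), NF(t₂) = p(cons(a, p(a)))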